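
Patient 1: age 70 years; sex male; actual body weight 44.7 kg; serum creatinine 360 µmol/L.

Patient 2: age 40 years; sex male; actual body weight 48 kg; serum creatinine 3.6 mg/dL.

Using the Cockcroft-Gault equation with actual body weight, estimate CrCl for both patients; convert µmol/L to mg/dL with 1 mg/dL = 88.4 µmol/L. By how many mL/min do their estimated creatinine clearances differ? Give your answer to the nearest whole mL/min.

Patient 1: SCr = 360 / 88.4 = 4.072 mg/dL
Patient 1: CrCl = (140 − 70) × 44.7 / (72 × 4.072) = 3129.0 / 293.18 ≈ 10.7 mL/min
Patient 2: CrCl = (140 − 40) × 48 / (72 × 3.6) = 4800.0 / 259.20 ≈ 18.5 mL/min
|10.7 − 18.5| = 7.8 mL/min

8 mL/min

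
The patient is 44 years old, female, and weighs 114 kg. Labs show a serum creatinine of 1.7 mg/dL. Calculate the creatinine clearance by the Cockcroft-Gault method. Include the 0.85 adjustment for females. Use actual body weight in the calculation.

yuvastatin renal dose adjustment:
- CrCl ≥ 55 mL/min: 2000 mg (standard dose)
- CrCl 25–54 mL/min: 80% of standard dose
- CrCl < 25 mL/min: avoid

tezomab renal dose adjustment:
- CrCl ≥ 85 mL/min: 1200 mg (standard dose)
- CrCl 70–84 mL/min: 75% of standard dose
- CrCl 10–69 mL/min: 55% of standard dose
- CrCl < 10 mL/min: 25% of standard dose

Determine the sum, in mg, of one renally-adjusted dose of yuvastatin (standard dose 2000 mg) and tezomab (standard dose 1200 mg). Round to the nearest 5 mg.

CrCl = (140 − 44) × 114 / (72 × 1.7) × 0.85 = 10944.0 / 122.40 × 0.85 ≈ 76.0 mL/min
CrCl ≈ 76 mL/min.
yuvastatin: ≥ 55 mL/min → 100% of 2000 mg = 2000 mg.
tezomab: 70–84 mL/min → 75% of 1200 mg = 900 mg.
Total = 2000 + 900 = 2900 mg.

2900 mg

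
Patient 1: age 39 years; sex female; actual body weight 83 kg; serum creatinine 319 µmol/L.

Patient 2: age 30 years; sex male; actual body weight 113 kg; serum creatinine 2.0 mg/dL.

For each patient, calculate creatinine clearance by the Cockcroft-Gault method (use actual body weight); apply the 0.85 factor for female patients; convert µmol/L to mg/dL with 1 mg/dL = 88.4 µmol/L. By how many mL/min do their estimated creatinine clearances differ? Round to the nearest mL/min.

Patient 1: SCr = 319 / 88.4 = 3.609 mg/dL
Patient 1: CrCl = (140 − 39) × 83 / (72 × 3.609) × 0.85 = 8383.0 / 259.85 × 0.85 ≈ 27.4 mL/min
Patient 2: CrCl = (140 − 30) × 113 / (72 × 2) = 12430.0 / 144.00 ≈ 86.3 mL/min
|27.4 − 86.3| = 58.9 mL/min

59 mL/min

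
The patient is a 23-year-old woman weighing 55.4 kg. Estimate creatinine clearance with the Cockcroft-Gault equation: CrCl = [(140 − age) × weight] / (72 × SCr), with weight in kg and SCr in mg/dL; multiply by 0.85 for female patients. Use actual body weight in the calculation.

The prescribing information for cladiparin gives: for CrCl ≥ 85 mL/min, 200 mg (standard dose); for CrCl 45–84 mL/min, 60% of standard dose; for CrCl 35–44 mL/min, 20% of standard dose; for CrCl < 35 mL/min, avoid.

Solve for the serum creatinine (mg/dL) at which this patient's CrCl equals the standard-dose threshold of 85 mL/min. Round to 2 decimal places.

0.90 mg/dL

Standard dose requires CrCl ≥ 85 mL/min.
Set (140 − 23) × 55.4 × 0.85 / (72 × SCr) = 85
SCr = (140 − 23) × 55.4 × 0.85 / (72 × 85) = 0.900 mg/dL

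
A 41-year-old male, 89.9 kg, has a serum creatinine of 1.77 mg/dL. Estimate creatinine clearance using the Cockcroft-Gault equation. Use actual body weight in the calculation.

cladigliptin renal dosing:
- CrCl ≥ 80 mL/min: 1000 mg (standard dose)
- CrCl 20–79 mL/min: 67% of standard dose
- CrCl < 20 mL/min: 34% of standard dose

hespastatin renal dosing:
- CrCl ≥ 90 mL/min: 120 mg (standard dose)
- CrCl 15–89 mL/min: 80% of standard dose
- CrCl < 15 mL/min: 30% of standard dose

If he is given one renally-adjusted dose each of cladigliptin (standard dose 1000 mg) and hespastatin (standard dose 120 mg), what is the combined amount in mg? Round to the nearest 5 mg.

CrCl = (140 − 41) × 89.9 / (72 × 1.77) = 8900.1 / 127.44 ≈ 69.8 mL/min
CrCl ≈ 70 mL/min.
cladigliptin: 20–79 mL/min → 67% of 1000 mg = 670 mg.
hespastatin: 15–89 mL/min → 80% of 120 mg = 96 mg.
Total = 670 + 96 = 766 mg.

765 mg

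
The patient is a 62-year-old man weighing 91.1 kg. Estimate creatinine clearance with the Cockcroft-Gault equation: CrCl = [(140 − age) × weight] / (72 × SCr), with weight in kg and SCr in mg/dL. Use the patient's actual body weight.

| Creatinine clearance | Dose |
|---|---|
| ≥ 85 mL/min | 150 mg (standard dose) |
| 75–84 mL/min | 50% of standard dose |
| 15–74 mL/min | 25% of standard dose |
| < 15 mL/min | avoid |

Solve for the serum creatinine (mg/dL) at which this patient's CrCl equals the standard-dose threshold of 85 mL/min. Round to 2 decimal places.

Standard dose requires CrCl ≥ 85 mL/min.
Set (140 − 62) × 91.1 / (72 × SCr) = 85
SCr = (140 − 62) × 91.1 / (72 × 85) = 1.161 mg/dL

1.16 mg/dL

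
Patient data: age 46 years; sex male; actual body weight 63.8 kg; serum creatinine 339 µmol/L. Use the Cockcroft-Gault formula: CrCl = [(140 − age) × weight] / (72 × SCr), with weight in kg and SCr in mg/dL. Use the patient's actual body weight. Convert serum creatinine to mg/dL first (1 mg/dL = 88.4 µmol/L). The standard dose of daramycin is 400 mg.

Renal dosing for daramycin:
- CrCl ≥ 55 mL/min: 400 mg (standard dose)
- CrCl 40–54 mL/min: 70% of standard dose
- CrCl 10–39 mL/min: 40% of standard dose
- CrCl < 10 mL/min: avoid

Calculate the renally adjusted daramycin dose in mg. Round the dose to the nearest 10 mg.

160 mg

SCr = 339 / 88.4 = 3.835 mg/dL
CrCl = (140 − 46) × 63.8 / (72 × 3.835) = 5997.2 / 276.12 ≈ 21.7 mL/min
CrCl ≈ 22 mL/min → bracket 10–39 mL/min.
40% of 400 mg = 160 mg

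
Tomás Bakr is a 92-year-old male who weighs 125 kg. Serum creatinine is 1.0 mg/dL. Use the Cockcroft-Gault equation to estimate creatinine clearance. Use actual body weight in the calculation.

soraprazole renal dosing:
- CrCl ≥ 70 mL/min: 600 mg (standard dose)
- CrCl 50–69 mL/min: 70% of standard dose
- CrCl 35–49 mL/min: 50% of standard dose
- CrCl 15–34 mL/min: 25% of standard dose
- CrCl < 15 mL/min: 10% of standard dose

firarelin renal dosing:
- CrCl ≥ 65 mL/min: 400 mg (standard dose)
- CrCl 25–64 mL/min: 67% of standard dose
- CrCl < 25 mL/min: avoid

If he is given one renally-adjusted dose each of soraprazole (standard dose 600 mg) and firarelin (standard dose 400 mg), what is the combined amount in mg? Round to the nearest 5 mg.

CrCl = (140 − 92) × 125 / (72 × 1) = 6000.0 / 72.00 ≈ 83.3 mL/min
CrCl ≈ 83 mL/min.
soraprazole: ≥ 70 mL/min → 100% of 600 mg = 600 mg.
firarelin: ≥ 65 mL/min → 100% of 400 mg = 400 mg.
Total = 600 + 400 = 1000 mg.

1000 mg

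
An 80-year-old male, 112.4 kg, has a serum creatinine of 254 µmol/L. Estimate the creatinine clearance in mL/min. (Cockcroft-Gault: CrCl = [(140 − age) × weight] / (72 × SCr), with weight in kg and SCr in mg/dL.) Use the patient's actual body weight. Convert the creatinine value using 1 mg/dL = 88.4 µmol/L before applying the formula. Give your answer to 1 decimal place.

SCr = 254 / 88.4 = 2.873 mg/dL
CrCl = (140 − 80) × 112.4 / (72 × 2.873) = 6744.0 / 206.86 ≈ 32.6 mL/min

32.6 mL/min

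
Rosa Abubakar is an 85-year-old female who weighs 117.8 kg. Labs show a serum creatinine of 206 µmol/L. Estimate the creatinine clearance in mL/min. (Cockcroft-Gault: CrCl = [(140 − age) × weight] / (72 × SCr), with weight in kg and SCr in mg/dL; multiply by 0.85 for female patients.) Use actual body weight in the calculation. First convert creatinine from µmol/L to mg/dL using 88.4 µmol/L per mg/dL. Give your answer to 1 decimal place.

32.8 mL/min

SCr = 206 / 88.4 = 2.33 mg/dL
CrCl = (140 − 85) × 117.8 / (72 × 2.33) × 0.85 = 6479.0 / 167.76 × 0.85 ≈ 32.8 mL/min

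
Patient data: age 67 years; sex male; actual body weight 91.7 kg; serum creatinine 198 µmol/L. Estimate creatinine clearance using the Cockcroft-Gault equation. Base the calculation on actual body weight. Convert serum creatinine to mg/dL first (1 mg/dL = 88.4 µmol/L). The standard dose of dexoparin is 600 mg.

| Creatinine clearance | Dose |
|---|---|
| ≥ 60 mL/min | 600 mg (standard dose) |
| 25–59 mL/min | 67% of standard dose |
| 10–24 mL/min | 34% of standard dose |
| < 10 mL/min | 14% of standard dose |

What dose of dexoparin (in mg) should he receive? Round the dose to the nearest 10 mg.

400 mg

SCr = 198 / 88.4 = 2.24 mg/dL
CrCl = (140 − 67) × 91.7 / (72 × 2.24) = 6694.1 / 161.28 ≈ 41.5 mL/min
CrCl ≈ 42 mL/min → bracket 25–59 mL/min.
67% of 600 mg = 402 mg → 400 mg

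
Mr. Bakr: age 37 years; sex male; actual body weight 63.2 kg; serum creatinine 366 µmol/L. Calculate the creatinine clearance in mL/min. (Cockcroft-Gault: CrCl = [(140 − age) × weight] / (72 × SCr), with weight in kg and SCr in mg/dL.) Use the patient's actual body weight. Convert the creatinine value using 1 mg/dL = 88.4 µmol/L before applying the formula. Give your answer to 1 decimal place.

SCr = 366 / 88.4 = 4.14 mg/dL
CrCl = (140 − 37) × 63.2 / (72 × 4.14) = 6509.6 / 298.08 ≈ 21.8 mL/min

21.8 mL/min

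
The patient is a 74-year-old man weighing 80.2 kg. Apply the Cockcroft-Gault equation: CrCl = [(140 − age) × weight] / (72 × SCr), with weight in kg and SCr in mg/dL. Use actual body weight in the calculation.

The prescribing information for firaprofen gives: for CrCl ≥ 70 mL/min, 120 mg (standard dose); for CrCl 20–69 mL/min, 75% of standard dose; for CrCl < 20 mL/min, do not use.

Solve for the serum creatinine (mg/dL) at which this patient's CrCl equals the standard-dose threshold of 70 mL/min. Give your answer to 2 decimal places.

Standard dose requires CrCl ≥ 70 mL/min.
Set (140 − 74) × 80.2 / (72 × SCr) = 70
SCr = (140 − 74) × 80.2 / (72 × 70) = 1.050 mg/dL

1.05 mg/dL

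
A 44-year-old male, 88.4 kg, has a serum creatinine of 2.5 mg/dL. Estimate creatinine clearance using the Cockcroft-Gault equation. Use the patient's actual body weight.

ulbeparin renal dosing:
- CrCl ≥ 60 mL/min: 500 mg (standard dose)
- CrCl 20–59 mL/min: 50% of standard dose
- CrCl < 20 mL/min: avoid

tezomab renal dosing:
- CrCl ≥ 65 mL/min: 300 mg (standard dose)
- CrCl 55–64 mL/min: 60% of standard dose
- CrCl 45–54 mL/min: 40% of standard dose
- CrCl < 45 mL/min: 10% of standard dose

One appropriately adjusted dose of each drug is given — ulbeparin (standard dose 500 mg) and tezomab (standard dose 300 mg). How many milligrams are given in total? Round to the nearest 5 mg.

370 mg

CrCl = (140 − 44) × 88.4 / (72 × 2.5) = 8486.4 / 180.00 ≈ 47.1 mL/min
CrCl ≈ 47 mL/min.
ulbeparin: 20–59 mL/min → 50% of 500 mg = 250 mg.
tezomab: 45–54 mL/min → 40% of 300 mg = 120 mg.
Total = 250 + 120 = 370 mg.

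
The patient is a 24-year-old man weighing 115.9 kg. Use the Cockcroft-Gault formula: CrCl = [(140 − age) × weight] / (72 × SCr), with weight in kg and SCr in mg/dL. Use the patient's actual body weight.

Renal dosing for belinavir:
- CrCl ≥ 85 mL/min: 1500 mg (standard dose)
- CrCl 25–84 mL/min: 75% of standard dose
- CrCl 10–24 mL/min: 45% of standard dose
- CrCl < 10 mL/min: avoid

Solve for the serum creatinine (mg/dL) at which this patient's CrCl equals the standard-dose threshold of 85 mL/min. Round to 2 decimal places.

2.20 mg/dL

Standard dose requires CrCl ≥ 85 mL/min.
Set (140 − 24) × 115.9 / (72 × SCr) = 85
SCr = (140 − 24) × 115.9 / (72 × 85) = 2.197 mg/dL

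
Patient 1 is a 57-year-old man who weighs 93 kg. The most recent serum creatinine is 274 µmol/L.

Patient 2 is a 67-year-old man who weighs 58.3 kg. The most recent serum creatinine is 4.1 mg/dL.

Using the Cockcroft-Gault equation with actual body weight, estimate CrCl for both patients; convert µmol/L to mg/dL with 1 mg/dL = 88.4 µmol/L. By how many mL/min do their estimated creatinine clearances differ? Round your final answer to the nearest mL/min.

20 mL/min

Patient 1: SCr = 274 / 88.4 = 3.1 mg/dL
Patient 1: CrCl = (140 − 57) × 93 / (72 × 3.1) = 7719.0 / 223.20 ≈ 34.6 mL/min
Patient 2: CrCl = (140 − 67) × 58.3 / (72 × 4.1) = 4255.9 / 295.20 ≈ 14.4 mL/min
|34.6 − 14.4| = 20.2 mL/min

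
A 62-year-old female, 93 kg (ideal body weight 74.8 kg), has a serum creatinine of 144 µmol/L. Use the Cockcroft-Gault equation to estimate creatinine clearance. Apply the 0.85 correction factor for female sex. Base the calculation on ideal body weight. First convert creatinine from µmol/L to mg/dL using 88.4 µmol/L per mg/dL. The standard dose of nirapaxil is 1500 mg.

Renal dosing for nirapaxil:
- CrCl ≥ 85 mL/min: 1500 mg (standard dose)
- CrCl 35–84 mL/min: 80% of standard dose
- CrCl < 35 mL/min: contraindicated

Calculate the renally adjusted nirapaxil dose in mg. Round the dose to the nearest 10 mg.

1200 mg

SCr = 144 / 88.4 = 1.629 mg/dL
CrCl = (140 − 62) × 74.8 / (72 × 1.629) × 0.85 = 5834.4 / 117.29 × 0.85 ≈ 42.3 mL/min
CrCl ≈ 42 mL/min → bracket 35–84 mL/min.
80% of 1500 mg = 1200 mg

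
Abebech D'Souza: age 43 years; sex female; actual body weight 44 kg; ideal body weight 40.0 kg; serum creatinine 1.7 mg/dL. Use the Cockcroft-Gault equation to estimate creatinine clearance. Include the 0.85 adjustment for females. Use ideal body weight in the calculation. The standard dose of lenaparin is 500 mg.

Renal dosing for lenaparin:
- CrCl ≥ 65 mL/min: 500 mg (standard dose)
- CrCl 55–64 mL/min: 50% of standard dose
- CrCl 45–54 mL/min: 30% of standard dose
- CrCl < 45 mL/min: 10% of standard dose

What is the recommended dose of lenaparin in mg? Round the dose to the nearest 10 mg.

50 mg

CrCl = (140 − 43) × 40 / (72 × 1.7) × 0.85 = 3880.0 / 122.40 × 0.85 ≈ 26.9 mL/min
CrCl ≈ 27 mL/min → bracket < 45 mL/min.
10% of 500 mg = 50 mg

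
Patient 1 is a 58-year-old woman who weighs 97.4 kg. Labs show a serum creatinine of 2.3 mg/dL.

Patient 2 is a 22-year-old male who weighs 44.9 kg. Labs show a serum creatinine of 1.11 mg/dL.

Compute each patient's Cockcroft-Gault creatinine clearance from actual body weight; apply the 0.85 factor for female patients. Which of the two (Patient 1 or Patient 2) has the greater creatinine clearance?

Patient 1: CrCl = (140 − 58) × 97.4 / (72 × 2.3) × 0.85 = 7986.8 / 165.60 × 0.85 ≈ 41.0 mL/min
Patient 2: CrCl = (140 − 22) × 44.9 / (72 × 1.11) = 5298.2 / 79.92 ≈ 66.3 mL/min
41.0 vs 66.3 mL/min → Patient 2 is higher.

Patient 2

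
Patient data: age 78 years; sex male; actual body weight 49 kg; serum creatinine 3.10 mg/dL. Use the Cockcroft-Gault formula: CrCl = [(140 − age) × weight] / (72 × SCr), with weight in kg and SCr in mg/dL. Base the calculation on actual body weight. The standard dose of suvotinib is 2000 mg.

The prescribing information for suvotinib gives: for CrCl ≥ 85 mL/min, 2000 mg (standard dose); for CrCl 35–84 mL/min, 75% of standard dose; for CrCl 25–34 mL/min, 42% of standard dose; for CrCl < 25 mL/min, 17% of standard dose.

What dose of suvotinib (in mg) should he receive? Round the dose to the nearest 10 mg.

340 mg

CrCl = (140 − 78) × 49 / (72 × 3.1) = 3038.0 / 223.20 ≈ 13.6 mL/min
CrCl ≈ 14 mL/min → bracket < 25 mL/min.
17% of 2000 mg = 340 mg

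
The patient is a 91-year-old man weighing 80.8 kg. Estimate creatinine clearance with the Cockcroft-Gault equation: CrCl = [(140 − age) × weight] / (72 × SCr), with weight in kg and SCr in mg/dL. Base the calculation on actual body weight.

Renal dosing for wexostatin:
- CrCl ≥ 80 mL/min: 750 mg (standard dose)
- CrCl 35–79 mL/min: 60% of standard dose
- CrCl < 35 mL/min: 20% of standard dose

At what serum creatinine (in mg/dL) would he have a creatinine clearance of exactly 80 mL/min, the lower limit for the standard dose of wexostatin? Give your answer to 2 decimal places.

Standard dose requires CrCl ≥ 80 mL/min.
Set (140 − 91) × 80.8 / (72 × SCr) = 80
SCr = (140 − 91) × 80.8 / (72 × 80) = 0.687 mg/dL

0.69 mg/dL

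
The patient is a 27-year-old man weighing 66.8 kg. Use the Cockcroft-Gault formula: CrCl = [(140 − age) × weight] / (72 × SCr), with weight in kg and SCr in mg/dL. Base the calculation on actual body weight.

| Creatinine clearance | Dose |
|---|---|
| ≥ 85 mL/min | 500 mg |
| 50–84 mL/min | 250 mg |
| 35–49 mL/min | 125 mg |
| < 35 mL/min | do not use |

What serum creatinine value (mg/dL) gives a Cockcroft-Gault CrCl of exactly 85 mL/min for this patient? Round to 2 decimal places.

Standard dose requires CrCl ≥ 85 mL/min.
Set (140 − 27) × 66.8 / (72 × SCr) = 85
SCr = (140 − 27) × 66.8 / (72 × 85) = 1.233 mg/dL

1.23 mg/dL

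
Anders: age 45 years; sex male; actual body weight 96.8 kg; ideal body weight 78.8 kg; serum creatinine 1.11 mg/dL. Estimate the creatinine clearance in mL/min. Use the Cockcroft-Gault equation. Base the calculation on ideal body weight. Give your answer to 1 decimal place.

CrCl = (140 − 45) × 78.8 / (72 × 1.11) = 7486.0 / 79.92 ≈ 93.7 mL/min

93.7 mL/min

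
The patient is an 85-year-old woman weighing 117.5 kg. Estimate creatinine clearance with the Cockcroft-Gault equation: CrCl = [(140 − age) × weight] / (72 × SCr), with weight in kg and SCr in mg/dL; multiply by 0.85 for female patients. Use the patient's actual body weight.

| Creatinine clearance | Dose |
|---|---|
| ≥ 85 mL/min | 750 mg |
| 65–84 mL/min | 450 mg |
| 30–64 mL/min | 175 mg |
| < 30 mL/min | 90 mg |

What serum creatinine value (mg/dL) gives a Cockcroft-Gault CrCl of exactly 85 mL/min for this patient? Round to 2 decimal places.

0.90 mg/dL

Standard dose requires CrCl ≥ 85 mL/min.
Set (140 − 85) × 117.5 × 0.85 / (72 × SCr) = 85
SCr = (140 − 85) × 117.5 × 0.85 / (72 × 85) = 0.898 mg/dL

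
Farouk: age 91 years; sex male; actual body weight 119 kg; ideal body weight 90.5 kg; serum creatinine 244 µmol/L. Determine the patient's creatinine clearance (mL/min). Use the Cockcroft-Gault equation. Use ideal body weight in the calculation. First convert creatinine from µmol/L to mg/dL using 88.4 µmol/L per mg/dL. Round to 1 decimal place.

22.3 mL/min

SCr = 244 / 88.4 = 2.76 mg/dL
CrCl = (140 − 91) × 90.5 / (72 × 2.76) = 4434.5 / 198.72 ≈ 22.3 mL/min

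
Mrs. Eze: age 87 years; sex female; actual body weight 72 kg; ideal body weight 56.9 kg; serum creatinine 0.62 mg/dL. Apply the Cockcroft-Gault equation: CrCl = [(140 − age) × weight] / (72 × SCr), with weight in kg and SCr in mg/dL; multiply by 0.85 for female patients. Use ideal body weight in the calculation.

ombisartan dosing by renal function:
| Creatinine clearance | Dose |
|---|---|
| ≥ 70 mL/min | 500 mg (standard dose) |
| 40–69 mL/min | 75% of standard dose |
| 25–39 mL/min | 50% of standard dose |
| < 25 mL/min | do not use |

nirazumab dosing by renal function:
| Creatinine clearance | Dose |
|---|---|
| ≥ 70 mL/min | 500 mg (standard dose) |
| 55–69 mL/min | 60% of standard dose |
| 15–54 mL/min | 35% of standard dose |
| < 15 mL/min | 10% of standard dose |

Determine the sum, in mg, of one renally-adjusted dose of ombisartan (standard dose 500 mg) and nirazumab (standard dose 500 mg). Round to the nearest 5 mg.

CrCl = (140 − 87) × 56.9 / (72 × 0.62) × 0.85 = 3015.7 / 44.64 × 0.85 ≈ 57.4 mL/min
CrCl ≈ 57 mL/min.
ombisartan: 40–69 mL/min → 75% of 500 mg = 375 mg.
nirazumab: 55–69 mL/min → 60% of 500 mg = 300 mg.
Total = 375 + 300 = 675 mg.

675 mg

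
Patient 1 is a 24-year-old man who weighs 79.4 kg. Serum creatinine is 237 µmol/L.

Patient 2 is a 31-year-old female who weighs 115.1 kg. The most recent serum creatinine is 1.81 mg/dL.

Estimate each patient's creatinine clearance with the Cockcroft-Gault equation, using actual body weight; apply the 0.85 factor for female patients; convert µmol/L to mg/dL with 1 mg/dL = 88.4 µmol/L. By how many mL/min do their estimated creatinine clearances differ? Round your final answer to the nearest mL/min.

Patient 1: SCr = 237 / 88.4 = 2.681 mg/dL
Patient 1: CrCl = (140 − 24) × 79.4 / (72 × 2.681) = 9210.4 / 193.03 ≈ 47.7 mL/min
Patient 2: CrCl = (140 − 31) × 115.1 / (72 × 1.81) × 0.85 = 12545.9 / 130.32 × 0.85 ≈ 81.8 mL/min
|47.7 − 81.8| = 34.1 mL/min

34 mL/min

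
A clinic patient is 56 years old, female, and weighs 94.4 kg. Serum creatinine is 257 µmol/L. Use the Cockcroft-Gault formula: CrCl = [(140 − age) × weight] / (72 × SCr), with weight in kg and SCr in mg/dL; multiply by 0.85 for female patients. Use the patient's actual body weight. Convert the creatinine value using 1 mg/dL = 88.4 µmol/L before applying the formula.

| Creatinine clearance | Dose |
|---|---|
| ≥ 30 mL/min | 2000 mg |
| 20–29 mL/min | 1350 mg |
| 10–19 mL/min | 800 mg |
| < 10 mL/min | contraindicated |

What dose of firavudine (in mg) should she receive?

2000 mg

SCr = 257 / 88.4 = 2.907 mg/dL
CrCl = (140 − 56) × 94.4 / (72 × 2.907) × 0.85 = 7929.6 / 209.30 × 0.85 ≈ 32.2 mL/min
CrCl ≈ 32 mL/min → bracket ≥ 30 mL/min.
Dose for this bracket: 2000 mg.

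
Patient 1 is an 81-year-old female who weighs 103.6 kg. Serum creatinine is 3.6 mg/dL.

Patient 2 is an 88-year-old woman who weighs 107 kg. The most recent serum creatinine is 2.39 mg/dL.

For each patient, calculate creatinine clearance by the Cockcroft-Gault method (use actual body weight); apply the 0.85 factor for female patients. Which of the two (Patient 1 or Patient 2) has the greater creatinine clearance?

Patient 2

Patient 1: CrCl = (140 − 81) × 103.6 / (72 × 3.6) × 0.85 = 6112.4 / 259.20 × 0.85 ≈ 20.0 mL/min
Patient 2: CrCl = (140 − 88) × 107 / (72 × 2.39) × 0.85 = 5564.0 / 172.08 × 0.85 ≈ 27.5 mL/min
20.0 vs 27.5 mL/min → Patient 2 is higher.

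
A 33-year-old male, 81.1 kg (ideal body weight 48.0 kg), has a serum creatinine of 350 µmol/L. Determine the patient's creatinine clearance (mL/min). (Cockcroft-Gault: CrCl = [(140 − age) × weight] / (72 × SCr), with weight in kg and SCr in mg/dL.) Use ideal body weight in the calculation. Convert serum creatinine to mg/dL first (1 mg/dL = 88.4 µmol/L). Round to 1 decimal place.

18.0 mL/min

SCr = 350 / 88.4 = 3.959 mg/dL
CrCl = (140 − 33) × 48 / (72 × 3.959) = 5136.0 / 285.05 ≈ 18.0 mL/min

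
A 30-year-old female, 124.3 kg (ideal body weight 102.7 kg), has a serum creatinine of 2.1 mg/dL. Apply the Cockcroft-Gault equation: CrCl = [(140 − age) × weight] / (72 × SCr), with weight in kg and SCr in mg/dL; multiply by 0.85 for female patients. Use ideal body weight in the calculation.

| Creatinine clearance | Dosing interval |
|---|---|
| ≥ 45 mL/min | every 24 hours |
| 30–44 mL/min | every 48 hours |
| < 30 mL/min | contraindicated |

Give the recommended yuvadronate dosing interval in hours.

every 24 hours

CrCl = (140 − 30) × 102.7 / (72 × 2.1) × 0.85 = 11297.0 / 151.20 × 0.85 ≈ 63.5 mL/min
CrCl ≈ 64 mL/min → bracket ≥ 45 mL/min → every 24 hours.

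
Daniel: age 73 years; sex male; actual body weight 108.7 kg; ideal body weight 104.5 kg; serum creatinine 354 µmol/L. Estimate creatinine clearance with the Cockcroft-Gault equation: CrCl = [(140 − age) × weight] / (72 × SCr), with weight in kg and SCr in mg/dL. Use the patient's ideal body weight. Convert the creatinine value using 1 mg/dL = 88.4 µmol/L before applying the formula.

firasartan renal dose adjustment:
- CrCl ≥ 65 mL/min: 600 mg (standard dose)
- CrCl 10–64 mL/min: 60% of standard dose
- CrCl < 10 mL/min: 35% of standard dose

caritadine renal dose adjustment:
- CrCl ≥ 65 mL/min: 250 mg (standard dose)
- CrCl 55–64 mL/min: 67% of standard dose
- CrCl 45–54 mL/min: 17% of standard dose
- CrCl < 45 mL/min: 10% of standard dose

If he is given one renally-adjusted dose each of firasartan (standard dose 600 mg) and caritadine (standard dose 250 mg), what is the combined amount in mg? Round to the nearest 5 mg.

385 mg

SCr = 354 / 88.4 = 4.005 mg/dL
CrCl = (140 − 73) × 104.5 / (72 × 4.005) = 7001.5 / 288.36 ≈ 24.3 mL/min
CrCl ≈ 24 mL/min.
firasartan: 10–64 mL/min → 60% of 600 mg = 360 mg.
caritadine: < 45 mL/min → 10% of 250 mg = 25 mg.
Total = 360 + 25 = 385 mg.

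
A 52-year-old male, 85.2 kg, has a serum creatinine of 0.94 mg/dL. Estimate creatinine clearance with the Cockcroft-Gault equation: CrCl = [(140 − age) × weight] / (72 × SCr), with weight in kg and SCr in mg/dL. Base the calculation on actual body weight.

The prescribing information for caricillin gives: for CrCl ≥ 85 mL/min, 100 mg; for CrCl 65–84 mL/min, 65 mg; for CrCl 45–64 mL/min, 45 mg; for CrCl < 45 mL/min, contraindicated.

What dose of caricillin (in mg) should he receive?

CrCl = (140 − 52) × 85.2 / (72 × 0.94) = 7497.6 / 67.68 ≈ 110.8 mL/min
CrCl ≈ 111 mL/min → bracket ≥ 85 mL/min.
Dose for this bracket: 100 mg.

100 mg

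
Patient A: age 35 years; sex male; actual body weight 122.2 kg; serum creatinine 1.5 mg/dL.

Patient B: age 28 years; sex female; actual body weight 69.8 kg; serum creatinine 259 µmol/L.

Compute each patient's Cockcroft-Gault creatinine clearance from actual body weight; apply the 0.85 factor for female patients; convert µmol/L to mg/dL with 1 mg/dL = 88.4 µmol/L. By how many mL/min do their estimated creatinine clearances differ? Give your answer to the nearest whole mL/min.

Patient A: CrCl = (140 − 35) × 122.2 / (72 × 1.5) = 12831.0 / 108.00 ≈ 118.8 mL/min
Patient B: SCr = 259 / 88.4 = 2.93 mg/dL
Patient B: CrCl = (140 − 28) × 69.8 / (72 × 2.93) × 0.85 = 7817.6 / 210.96 × 0.85 ≈ 31.5 mL/min
|118.8 − 31.5| = 87.3 mL/min

87 mL/min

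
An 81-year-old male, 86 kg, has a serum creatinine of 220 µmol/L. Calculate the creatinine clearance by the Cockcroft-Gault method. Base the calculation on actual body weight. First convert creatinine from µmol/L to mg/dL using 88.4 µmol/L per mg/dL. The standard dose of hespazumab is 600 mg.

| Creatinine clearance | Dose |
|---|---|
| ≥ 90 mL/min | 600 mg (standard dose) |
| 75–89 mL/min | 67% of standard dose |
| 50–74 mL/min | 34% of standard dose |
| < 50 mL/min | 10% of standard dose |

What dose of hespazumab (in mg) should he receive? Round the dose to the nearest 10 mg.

60 mg

SCr = 220 / 88.4 = 2.489 mg/dL
CrCl = (140 − 81) × 86 / (72 × 2.489) = 5074.0 / 179.21 ≈ 28.3 mL/min
CrCl ≈ 28 mL/min → bracket < 50 mL/min.
10% of 600 mg = 60 mg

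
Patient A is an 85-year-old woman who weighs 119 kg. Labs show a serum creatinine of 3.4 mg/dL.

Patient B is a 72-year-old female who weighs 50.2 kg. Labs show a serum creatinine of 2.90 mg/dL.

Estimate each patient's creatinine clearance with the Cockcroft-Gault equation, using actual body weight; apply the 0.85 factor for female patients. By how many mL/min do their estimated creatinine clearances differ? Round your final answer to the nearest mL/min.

Patient A: CrCl = (140 − 85) × 119 / (72 × 3.4) × 0.85 = 6545.0 / 244.80 × 0.85 ≈ 22.7 mL/min
Patient B: CrCl = (140 − 72) × 50.2 / (72 × 2.9) × 0.85 = 3413.6 / 208.80 × 0.85 ≈ 13.9 mL/min
|22.7 − 13.9| = 8.8 mL/min

9 mL/min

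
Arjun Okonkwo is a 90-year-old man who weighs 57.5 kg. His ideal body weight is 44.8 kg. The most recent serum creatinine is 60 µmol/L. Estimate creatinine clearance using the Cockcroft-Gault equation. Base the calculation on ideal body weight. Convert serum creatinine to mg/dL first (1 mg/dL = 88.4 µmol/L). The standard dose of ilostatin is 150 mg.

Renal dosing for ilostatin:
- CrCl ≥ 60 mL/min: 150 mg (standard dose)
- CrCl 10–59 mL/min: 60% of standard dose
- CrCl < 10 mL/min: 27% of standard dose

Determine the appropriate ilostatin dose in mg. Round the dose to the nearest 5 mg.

SCr = 60 / 88.4 = 0.679 mg/dL
CrCl = (140 − 90) × 44.8 / (72 × 0.679) = 2240.0 / 48.89 ≈ 45.8 mL/min
CrCl ≈ 46 mL/min → bracket 10–59 mL/min.
60% of 150 mg = 90 mg

90 mg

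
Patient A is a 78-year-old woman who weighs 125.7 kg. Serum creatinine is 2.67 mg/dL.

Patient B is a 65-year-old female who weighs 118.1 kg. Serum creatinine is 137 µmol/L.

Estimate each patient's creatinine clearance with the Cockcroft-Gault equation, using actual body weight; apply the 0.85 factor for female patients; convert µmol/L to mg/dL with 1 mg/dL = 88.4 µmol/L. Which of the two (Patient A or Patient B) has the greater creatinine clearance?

Patient A: CrCl = (140 − 78) × 125.7 / (72 × 2.67) × 0.85 = 7793.4 / 192.24 × 0.85 ≈ 34.5 mL/min
Patient B: SCr = 137 / 88.4 = 1.55 mg/dL
Patient B: CrCl = (140 − 65) × 118.1 / (72 × 1.55) × 0.85 = 8857.5 / 111.60 × 0.85 ≈ 67.5 mL/min
34.5 vs 67.5 mL/min → Patient B is higher.

Patient B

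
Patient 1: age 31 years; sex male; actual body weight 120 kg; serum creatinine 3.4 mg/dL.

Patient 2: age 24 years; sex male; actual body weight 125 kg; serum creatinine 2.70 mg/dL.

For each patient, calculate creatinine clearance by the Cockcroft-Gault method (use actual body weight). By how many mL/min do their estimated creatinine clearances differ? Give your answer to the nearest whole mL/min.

21 mL/min

Patient 1: CrCl = (140 − 31) × 120 / (72 × 3.4) = 13080.0 / 244.80 ≈ 53.4 mL/min
Patient 2: CrCl = (140 − 24) × 125 / (72 × 2.7) = 14500.0 / 194.40 ≈ 74.6 mL/min
|53.4 − 74.6| = 21.2 mL/min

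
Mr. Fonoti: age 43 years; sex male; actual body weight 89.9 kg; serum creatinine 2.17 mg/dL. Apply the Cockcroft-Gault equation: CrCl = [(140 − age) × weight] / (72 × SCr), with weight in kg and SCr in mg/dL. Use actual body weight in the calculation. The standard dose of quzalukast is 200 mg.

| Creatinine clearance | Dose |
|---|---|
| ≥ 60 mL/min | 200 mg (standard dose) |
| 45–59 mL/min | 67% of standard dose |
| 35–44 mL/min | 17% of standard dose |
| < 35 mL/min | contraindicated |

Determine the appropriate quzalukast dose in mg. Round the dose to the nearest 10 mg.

130 mg

CrCl = (140 − 43) × 89.9 / (72 × 2.17) = 8720.3 / 156.24 ≈ 55.8 mL/min
CrCl ≈ 56 mL/min → bracket 45–59 mL/min.
67% of 200 mg = 134 mg → 130 mg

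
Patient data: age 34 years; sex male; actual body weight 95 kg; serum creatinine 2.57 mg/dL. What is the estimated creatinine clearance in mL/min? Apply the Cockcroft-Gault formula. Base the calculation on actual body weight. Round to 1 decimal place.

CrCl = (140 − 34) × 95 / (72 × 2.57) = 10070.0 / 185.04 ≈ 54.4 mL/min

54.4 mL/min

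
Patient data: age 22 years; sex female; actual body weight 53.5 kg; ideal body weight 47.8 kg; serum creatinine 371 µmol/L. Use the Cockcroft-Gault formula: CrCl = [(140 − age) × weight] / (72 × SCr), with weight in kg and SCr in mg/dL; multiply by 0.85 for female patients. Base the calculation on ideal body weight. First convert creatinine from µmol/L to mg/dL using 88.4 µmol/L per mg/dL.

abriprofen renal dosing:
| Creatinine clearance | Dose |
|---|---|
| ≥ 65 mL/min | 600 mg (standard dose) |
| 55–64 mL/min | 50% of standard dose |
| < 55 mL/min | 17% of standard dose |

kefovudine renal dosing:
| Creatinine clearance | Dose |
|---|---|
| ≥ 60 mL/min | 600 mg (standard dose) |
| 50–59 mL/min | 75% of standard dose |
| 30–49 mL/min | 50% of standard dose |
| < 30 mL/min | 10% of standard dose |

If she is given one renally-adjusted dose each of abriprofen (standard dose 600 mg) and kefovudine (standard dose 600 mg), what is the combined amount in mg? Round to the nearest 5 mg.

SCr = 371 / 88.4 = 4.197 mg/dL
CrCl = (140 − 22) × 47.8 / (72 × 4.197) × 0.85 = 5640.4 / 302.18 × 0.85 ≈ 15.9 mL/min
CrCl ≈ 16 mL/min.
abriprofen: < 55 mL/min → 17% of 600 mg = 102 mg.
kefovudine: < 30 mL/min → 10% of 600 mg = 60 mg.
Total = 102 + 60 = 162 mg.

160 mg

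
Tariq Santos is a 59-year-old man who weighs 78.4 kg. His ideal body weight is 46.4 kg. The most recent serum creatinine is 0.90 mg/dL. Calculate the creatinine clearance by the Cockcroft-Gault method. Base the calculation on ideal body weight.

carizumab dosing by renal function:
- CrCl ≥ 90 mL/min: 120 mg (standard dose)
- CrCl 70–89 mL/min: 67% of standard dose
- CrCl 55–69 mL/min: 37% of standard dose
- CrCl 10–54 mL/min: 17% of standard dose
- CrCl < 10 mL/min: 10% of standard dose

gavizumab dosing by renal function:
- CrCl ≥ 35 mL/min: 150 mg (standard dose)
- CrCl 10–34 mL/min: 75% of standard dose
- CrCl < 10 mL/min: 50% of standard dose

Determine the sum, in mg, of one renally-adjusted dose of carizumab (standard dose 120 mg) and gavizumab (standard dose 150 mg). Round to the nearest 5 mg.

195 mg

CrCl = (140 − 59) × 46.4 / (72 × 0.9) = 3758.4 / 64.80 ≈ 58.0 mL/min
CrCl ≈ 58 mL/min.
carizumab: 55–69 mL/min → 37% of 120 mg = 44.4 mg.
gavizumab: ≥ 35 mL/min → 100% of 150 mg = 150 mg.
Total = 44.4 + 150 = 194.4 mg.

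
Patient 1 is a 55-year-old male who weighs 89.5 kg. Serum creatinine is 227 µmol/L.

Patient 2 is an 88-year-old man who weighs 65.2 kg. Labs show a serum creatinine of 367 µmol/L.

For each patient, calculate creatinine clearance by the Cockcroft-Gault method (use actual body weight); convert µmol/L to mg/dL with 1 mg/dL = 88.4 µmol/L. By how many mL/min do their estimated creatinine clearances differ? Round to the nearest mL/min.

Patient 1: SCr = 227 / 88.4 = 2.568 mg/dL
Patient 1: CrCl = (140 − 55) × 89.5 / (72 × 2.568) = 7607.5 / 184.90 ≈ 41.1 mL/min
Patient 2: SCr = 367 / 88.4 = 4.152 mg/dL
Patient 2: CrCl = (140 − 88) × 65.2 / (72 × 4.152) = 3390.4 / 298.94 ≈ 11.3 mL/min
|41.1 − 11.3| = 29.8 mL/min

30 mL/min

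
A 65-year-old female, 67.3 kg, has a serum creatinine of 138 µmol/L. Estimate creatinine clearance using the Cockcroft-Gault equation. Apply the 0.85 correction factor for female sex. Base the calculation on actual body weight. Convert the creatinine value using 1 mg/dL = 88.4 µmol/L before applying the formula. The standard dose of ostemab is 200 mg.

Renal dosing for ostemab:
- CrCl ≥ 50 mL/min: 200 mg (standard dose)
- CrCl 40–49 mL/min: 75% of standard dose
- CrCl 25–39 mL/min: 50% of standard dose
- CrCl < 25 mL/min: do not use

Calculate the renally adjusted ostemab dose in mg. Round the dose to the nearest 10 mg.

100 mg

SCr = 138 / 88.4 = 1.561 mg/dL
CrCl = (140 − 65) × 67.3 / (72 × 1.561) × 0.85 = 5047.5 / 112.39 × 0.85 ≈ 38.2 mL/min
CrCl ≈ 38 mL/min → bracket 25–39 mL/min.
50% of 200 mg = 100 mg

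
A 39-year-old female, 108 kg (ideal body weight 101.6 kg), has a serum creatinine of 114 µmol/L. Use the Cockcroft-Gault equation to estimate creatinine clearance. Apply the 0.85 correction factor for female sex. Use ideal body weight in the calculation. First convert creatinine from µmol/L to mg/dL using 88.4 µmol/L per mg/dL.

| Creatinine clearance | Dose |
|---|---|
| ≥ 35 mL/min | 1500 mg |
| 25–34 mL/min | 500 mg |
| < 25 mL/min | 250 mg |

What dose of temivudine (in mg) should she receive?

SCr = 114 / 88.4 = 1.29 mg/dL
CrCl = (140 − 39) × 101.6 / (72 × 1.29) × 0.85 = 10261.6 / 92.88 × 0.85 ≈ 93.9 mL/min
CrCl ≈ 94 mL/min → bracket ≥ 35 mL/min.
Dose for this bracket: 1500 mg.

1500 mg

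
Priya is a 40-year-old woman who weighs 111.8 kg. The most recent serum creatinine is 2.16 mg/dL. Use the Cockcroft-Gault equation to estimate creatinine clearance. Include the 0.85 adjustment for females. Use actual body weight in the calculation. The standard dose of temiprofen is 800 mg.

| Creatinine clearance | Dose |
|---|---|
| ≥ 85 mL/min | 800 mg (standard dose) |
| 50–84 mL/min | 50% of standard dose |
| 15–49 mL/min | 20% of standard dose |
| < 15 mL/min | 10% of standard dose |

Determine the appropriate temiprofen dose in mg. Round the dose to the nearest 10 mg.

CrCl = (140 − 40) × 111.8 / (72 × 2.16) × 0.85 = 11180.0 / 155.52 × 0.85 ≈ 61.1 mL/min
CrCl ≈ 61 mL/min → bracket 50–84 mL/min.
50% of 800 mg = 400 mg

400 mg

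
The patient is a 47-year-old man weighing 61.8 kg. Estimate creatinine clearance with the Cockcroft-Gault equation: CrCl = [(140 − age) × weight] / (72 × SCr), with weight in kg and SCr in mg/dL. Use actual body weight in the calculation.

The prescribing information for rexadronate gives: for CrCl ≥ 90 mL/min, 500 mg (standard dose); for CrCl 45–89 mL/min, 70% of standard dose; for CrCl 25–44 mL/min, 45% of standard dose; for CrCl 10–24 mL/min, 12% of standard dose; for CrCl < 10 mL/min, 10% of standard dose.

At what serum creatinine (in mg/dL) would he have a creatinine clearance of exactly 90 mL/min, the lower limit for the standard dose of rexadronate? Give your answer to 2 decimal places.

Standard dose requires CrCl ≥ 90 mL/min.
Set (140 − 47) × 61.8 / (72 × SCr) = 90
SCr = (140 − 47) × 61.8 / (72 × 90) = 0.887 mg/dL

0.89 mg/dL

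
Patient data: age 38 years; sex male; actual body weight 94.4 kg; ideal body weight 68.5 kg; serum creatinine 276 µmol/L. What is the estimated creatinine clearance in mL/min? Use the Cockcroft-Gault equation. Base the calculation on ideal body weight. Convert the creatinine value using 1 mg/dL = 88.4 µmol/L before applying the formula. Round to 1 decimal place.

31.1 mL/min

SCr = 276 / 88.4 = 3.122 mg/dL
CrCl = (140 − 38) × 68.5 / (72 × 3.122) = 6987.0 / 224.78 ≈ 31.1 mL/min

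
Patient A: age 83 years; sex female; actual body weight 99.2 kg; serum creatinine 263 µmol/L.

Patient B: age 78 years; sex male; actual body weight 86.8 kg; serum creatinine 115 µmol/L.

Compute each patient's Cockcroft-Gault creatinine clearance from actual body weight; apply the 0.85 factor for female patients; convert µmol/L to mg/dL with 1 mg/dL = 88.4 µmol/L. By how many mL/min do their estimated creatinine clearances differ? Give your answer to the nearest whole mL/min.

Patient A: SCr = 263 / 88.4 = 2.975 mg/dL
Patient A: CrCl = (140 − 83) × 99.2 / (72 × 2.975) × 0.85 = 5654.4 / 214.20 × 0.85 ≈ 22.4 mL/min
Patient B: SCr = 115 / 88.4 = 1.301 mg/dL
Patient B: CrCl = (140 − 78) × 86.8 / (72 × 1.301) = 5381.6 / 93.67 ≈ 57.5 mL/min
|22.4 − 57.5| = 35.1 mL/min

35 mL/min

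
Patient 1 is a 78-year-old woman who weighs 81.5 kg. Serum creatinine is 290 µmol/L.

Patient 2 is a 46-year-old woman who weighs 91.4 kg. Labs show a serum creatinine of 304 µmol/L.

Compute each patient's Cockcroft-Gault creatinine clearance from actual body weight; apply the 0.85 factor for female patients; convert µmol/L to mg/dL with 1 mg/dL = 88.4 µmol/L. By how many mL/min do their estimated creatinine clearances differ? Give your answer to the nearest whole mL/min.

11 mL/min

Patient 1: SCr = 290 / 88.4 = 3.281 mg/dL
Patient 1: CrCl = (140 − 78) × 81.5 / (72 × 3.281) × 0.85 = 5053.0 / 236.23 × 0.85 ≈ 18.2 mL/min
Patient 2: SCr = 304 / 88.4 = 3.439 mg/dL
Patient 2: CrCl = (140 − 46) × 91.4 / (72 × 3.439) × 0.85 = 8591.6 / 247.61 × 0.85 ≈ 29.5 mL/min
|18.2 − 29.5| = 11.3 mL/min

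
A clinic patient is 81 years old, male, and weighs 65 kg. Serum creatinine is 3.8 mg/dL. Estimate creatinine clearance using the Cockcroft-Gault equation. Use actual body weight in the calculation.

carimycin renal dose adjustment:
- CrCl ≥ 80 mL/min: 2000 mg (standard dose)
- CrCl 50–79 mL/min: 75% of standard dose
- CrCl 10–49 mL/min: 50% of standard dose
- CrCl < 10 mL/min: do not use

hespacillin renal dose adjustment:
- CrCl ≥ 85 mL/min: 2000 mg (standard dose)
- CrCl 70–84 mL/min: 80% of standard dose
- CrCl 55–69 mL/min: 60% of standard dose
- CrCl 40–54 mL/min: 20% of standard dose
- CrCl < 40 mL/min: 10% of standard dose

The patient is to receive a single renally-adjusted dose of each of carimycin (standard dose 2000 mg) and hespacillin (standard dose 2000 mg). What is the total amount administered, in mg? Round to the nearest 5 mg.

1200 mg

CrCl = (140 − 81) × 65 / (72 × 3.8) = 3835.0 / 273.60 ≈ 14.0 mL/min
CrCl ≈ 14 mL/min.
carimycin: 10–49 mL/min → 50% of 2000 mg = 1000 mg.
hespacillin: < 40 mL/min → 10% of 2000 mg = 200 mg.
Total = 1000 + 200 = 1200 mg.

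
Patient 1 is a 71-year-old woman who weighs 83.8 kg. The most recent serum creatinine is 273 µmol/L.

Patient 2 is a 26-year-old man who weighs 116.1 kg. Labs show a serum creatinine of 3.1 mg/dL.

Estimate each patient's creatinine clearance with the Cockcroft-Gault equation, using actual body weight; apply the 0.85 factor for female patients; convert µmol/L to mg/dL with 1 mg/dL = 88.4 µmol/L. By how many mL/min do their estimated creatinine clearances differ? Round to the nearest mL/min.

Patient 1: SCr = 273 / 88.4 = 3.088 mg/dL
Patient 1: CrCl = (140 − 71) × 83.8 / (72 × 3.088) × 0.85 = 5782.2 / 222.34 × 0.85 ≈ 22.1 mL/min
Patient 2: CrCl = (140 − 26) × 116.1 / (72 × 3.1) = 13235.4 / 223.20 ≈ 59.3 mL/min
|22.1 − 59.3| = 37.2 mL/min

37 mL/min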